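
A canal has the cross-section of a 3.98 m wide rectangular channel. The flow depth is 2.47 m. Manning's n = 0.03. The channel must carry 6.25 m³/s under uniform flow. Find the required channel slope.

Flow area A = b·y = 3.98 × 2.47 = 9.831 m². Wetted perimeter P = b + 2y = 3.98 + 2×2.47 = 8.92 m.
Hydraulic radius R = A/P = 9.831/8.92 = 1.102 m.
From Manning's equation, S = [nQ / (1 A R^(2/3))]² = [0.03 × 6.25 / (1 × 9.831 × 1.102^(2/3))]² = 0.00032.

S = 0.00032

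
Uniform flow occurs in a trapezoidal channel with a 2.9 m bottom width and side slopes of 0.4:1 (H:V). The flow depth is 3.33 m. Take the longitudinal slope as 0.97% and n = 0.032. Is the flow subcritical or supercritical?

subcritical

With bottom width b = 2.9 m and side slope z = 0.4: A = (b + zy)y = (2.9 + 0.4×3.33)×3.33 = 14.09 m²; P = b + 2y√(1+z²) = 2.9 + 2×3.33×1.077 = 10.07 m.
Hydraulic radius R = A/P = 14.09/10.07 = 1.399 m.
V = (1/n) R^(2/3) √S = (1/0.032) × 1.399^(2/3) × √0.0097 = 3.85 m/s. Hydraulic depth D_h = A/T = 14.09/5.564 = 2.533 m.
Froude number Fr = V/√(g·D_h) = 3.85/√(9.81×2.533) = 0.772, which is less than 1, so the flow is subcritical.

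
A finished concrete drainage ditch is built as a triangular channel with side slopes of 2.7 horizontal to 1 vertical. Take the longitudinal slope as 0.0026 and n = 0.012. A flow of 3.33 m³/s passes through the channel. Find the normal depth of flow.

Manning's equation rearranged: A R^(2/3) = nQ / (1·√S) = 0.012 × 3.33 / (√0.0026) = 0.7837.
Try y = 0.867 m: A R^(2/3) = 1.114 — over.
Try y = 0.564 m: A R^(2/3) = 0.3538 — short.
Try y = 0.76 m: A R^(2/3) = 0.7839 — close enough.

y_n = 0.76 m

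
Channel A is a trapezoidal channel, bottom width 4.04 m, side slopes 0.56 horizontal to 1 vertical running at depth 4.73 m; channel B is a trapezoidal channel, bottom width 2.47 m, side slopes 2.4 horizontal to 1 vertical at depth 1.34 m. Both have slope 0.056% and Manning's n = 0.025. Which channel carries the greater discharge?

channel A

Channel A: With bottom width b = 4.04 m and side slope z = 0.56: A = (b + zy)y = (4.04 + 0.56×4.73)×4.73 = 31.64 m²; P = b + 2y√(1+z²) = 4.04 + 2×4.73×1.146 = 14.88 m. Hydraulic radius R = A/P = 31.64/14.88 = 2.126 m. Q_A = (1/0.025)·31.64·2.126^(2/3)·√0.00056 = 49.51 m³/s.
Channel B: With bottom width b = 2.47 m and side slope z = 2.4: A = (b + zy)y = (2.47 + 2.4×1.34)×1.34 = 7.619 m²; P = b + 2y√(1+z²) = 2.47 + 2×1.34×2.6 = 9.438 m. Hydraulic radius R = A/P = 7.619/9.438 = 0.8073 m. Q_B = (1/0.025)·7.619·0.8073^(2/3)·√0.00056 = 6.253 m³/s.
Q_A = 49.51 m³/s vs Q_B = 6.253 m³/s, so channel A carries more.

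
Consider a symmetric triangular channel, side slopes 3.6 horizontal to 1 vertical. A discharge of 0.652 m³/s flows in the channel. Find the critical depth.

At critical depth, Q² T / (g A³) = 1, i.e. A³/T = Q²/g = 0.652²/9.81 = 0.04333.
Try y = 0.45 m: A³/T = 0.1196 — high.
Try y = 0.323 m: A³/T = 0.02278 — low.
Try y = 0.367 m: A³/T = 0.04314 — ≈ 0.04333.

y_c = 0.367 m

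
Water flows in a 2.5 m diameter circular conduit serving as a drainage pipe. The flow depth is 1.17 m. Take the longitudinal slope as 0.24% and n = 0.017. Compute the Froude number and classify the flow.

subcritical

For a circular section of diameter D = 2.5 m at depth y = 1.17 m, the central angle is θ = 2 arccos(1 − 2y/D) = 3.014 rad. Then A = (D²/8)(θ − sin θ) = 2.255 m² and P = Dθ/2 = 3.767 m.
Hydraulic radius R = A/P = 2.255/3.767 = 0.5985 m.
V = (1/n) R^(2/3) √S = (1/0.017) × 0.5985^(2/3) × √0.0024 = 2.047 m/s. Hydraulic depth D_h = A/T = 2.255/2.495 = 0.9037 m.
Froude number Fr = V/√(g·D_h) = 2.047/√(9.81×0.9037) = 0.687, which is less than 1, so the flow is subcritical.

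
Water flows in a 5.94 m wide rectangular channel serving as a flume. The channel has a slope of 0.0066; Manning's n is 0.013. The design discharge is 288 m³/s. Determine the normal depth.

Manning's equation rearranged: A R^(2/3) = nQ / (1·√S) = 0.013 × 288 / (√0.0066) = 46.09.
Try y = 6.07 m: A R^(2/3) = 57.13 — too large.
Try y = 4.33 m: A R^(2/3) = 37.52 — too small.
Try y = 5.1 m: A R^(2/3) = 46.1 — ≈ 46.09.

y_n = 5.1 m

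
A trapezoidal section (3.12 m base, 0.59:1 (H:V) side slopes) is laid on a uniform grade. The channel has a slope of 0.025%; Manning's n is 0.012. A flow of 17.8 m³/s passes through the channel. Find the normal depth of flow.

y_n = 2.49 m

Manning's equation rearranged: A R^(2/3) = nQ / (1·√S) = 0.012 × 17.8 / (√0.00025) = 13.51.
At y = 1.75 m: A R^(2/3) = 7.323 — too small.
At y = 2.76 m: A R^(2/3) = 16.21 — too large.
At y = 2.49 m: A R^(2/3) = 13.5 — ≈ 13.51.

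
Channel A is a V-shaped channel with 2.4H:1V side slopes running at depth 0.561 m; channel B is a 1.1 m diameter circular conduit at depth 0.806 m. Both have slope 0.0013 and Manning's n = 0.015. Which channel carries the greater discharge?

Channel A: For a triangular section with side slope z = 2.4: A = zy² = 2.4×0.561² = 0.7553 m²; P = 2y√(1+z²) = 2×0.561×2.6 = 2.917 m. Hydraulic radius R = A/P = 0.7553/2.917 = 0.2589 m. Q_A = (1/0.015)·0.7553·0.2589^(2/3)·√0.0013 = 0.7376 m³/s.
Channel B: For a circular section of diameter D = 1.1 m at depth y = 0.806 m, the central angle is θ = 2 arccos(1 − 2y/D) = 4.11 rad. Then A = (D²/8)(θ − sin θ) = 0.7462 m² and P = Dθ/2 = 2.26 m. Hydraulic radius R = A/P = 0.7462/2.26 = 0.3301 m. Q_B = (1/0.015)·0.7462·0.3301^(2/3)·√0.0013 = 0.8568 m³/s.
Q_A = 0.7376 m³/s vs Q_B = 0.8568 m³/s, so channel B carries more.

channel B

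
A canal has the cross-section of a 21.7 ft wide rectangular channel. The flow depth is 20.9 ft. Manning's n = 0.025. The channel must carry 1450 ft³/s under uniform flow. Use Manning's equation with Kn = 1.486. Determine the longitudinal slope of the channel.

S = 0.00021

Flow area A = b·y = 21.7 × 20.9 = 453.5 ft². Wetted perimeter P = b + 2y = 21.7 + 2×20.9 = 63.5 ft.
Hydraulic radius R = A/P = 453.5/63.5 = 7.142 ft.
From Manning's equation, S = [nQ / (1.486 A R^(2/3))]² = [0.025 × 1450 / (1.486 × 453.5 × 7.142^(2/3))]² = 0.00021.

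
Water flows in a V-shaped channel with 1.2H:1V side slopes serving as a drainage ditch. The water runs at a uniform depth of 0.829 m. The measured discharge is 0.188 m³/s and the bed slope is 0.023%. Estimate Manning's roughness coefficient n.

For a triangular section with side slope z = 1.2: A = zy² = 1.2×0.829² = 0.8247 m²; P = 2y√(1+z²) = 2×0.829×1.562 = 2.59 m.
Hydraulic radius R = A/P = 0.8247/2.59 = 0.3184 m.
Rearranging Manning's equation: n = (1/Q) A R^(2/3) S^(1/2) = (1/0.188) × 0.8247 × 0.3184^(2/3) × √0.00023 = 0.031.

n = 0.031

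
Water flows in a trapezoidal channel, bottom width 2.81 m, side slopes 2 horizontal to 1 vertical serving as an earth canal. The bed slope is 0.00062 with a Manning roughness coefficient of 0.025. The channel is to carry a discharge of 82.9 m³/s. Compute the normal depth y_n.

Manning's equation rearranged: A R^(2/3) = nQ / (1·√S) = 0.025 × 82.9 / (√0.00062) = 83.23.
Try y = 5.46 m: A R^(2/3) = 147.3 — over.
Try y = 3.09 m: A R^(2/3) = 39.11 — short.
Try y = 4.29 m: A R^(2/3) = 83.19 — ≈ 83.23.

y_n = 4.29 m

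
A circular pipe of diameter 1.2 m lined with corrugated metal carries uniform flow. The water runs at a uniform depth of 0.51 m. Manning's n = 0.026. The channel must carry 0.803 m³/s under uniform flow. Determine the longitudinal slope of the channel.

For a circular section of diameter D = 1.2 m at depth y = 0.51 m, the central angle is θ = 2 arccos(1 − 2y/D) = 2.84 rad. Then A = (D²/8)(θ − sin θ) = 0.4579 m² and P = Dθ/2 = 1.704 m.
Hydraulic radius R = A/P = 0.4579/1.704 = 0.2687 m.
From Manning's equation, S = [nQ / (1 A R^(2/3))]² = [0.026 × 0.803 / (1 × 0.4579 × 0.2687^(2/3))]² = 0.012.

S = 0.012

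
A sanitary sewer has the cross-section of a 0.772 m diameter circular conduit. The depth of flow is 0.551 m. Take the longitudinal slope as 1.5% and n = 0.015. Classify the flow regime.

For a circular section of diameter D = 0.772 m at depth y = 0.551 m, the central angle is θ = 2 arccos(1 − 2y/D) = 4.025 rad. Then A = (D²/8)(θ − sin θ) = 0.3574 m² and P = Dθ/2 = 1.554 m.
Hydraulic radius R = A/P = 0.3574/1.554 = 0.2301 m.
V = (1/n) R^(2/3) √S = (1/0.015) × 0.2301^(2/3) × √0.015 = 3.066 m/s. Hydraulic depth D_h = A/T = 0.3574/0.6979 = 0.5121 m.
Froude number Fr = V/√(g·D_h) = 3.066/√(9.81×0.5121) = 1.37, which is greater than 1, so the flow is supercritical.

supercritical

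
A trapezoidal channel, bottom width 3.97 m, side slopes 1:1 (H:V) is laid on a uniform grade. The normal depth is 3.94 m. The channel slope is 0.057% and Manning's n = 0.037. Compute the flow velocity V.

V = 1.05 m/s

With bottom width b = 3.97 m and side slope z = 1: A = (b + zy)y = (3.97 + 1×3.94)×3.94 = 31.17 m²; P = b + 2y√(1+z²) = 3.97 + 2×3.94×1.414 = 15.11 m.
Hydraulic radius R = A/P = 31.17/15.11 = 2.062 m.
From Manning's equation, V = (1/n) R^(2/3) S^(1/2) = (1/0.037) × 2.062^(2/3) × 0.00057^(1/2) = 1.05 m/s.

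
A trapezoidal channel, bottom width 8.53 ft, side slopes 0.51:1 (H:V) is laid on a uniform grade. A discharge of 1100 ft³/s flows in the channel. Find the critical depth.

y_c = 6.94 ft

At critical depth, Q² T / (g A³) = 1, i.e. A³/T = Q²/g = 1100²/32.2 = 37580.
Try y = 5.74 ft: A³/T = 19770 — too small.
Try y = 6.94 ft: A³/T = 37650 — close enough.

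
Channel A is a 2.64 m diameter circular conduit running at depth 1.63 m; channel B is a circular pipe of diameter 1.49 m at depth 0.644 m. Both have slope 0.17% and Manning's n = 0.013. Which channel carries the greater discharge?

Channel A: For a circular section of diameter D = 2.64 m at depth y = 1.63 m, the central angle is θ = 2 arccos(1 − 2y/D) = 3.616 rad. Then A = (D²/8)(θ − sin θ) = 3.548 m² and P = Dθ/2 = 4.773 m. Hydraulic radius R = A/P = 3.548/4.773 = 0.7433 m. Q_A = (1/0.013)·3.548·0.7433^(2/3)·√0.0017 = 9.233 m³/s.
Channel B: For a circular section of diameter D = 1.49 m at depth y = 0.644 m, the central angle is θ = 2 arccos(1 − 2y/D) = 2.87 rad. Then A = (D²/8)(θ − sin θ) = 0.7218 m² and P = Dθ/2 = 2.138 m. Hydraulic radius R = A/P = 0.7218/2.138 = 0.3376 m. Q_B = (1/0.013)·0.7218·0.3376^(2/3)·√0.0017 = 1.11 m³/s.
Q_A = 9.233 m³/s vs Q_B = 1.11 m³/s, so channel A carries more.

channel A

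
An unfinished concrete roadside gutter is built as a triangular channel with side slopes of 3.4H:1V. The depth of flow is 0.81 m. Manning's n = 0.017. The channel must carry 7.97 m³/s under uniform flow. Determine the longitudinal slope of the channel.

S = 0.013

For a triangular section with side slope z = 3.4: A = zy² = 3.4×0.81² = 2.231 m²; P = 2y√(1+z²) = 2×0.81×3.544 = 5.741 m.
Hydraulic radius R = A/P = 2.231/5.741 = 0.3885 m.
From Manning's equation, S = [nQ / (1 A R^(2/3))]² = [0.017 × 7.97 / (1 × 2.231 × 0.3885^(2/3))]² = 0.013.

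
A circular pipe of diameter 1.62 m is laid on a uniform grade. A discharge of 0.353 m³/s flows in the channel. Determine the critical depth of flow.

At critical depth, Q² T / (g A³) = 1, i.e. A³/T = Q²/g = 0.353²/9.81 = 0.0127.
Trying y = 0.318 m: A³/T = 0.01813 — high.
Trying y = 0.29 m: A³/T = 0.01263 — matches.

y_c = 0.29 m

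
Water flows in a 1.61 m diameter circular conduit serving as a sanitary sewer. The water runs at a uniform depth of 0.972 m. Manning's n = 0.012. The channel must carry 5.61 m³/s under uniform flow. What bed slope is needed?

For a circular section of diameter D = 1.61 m at depth y = 0.972 m, the central angle is θ = 2 arccos(1 − 2y/D) = 3.56 rad. Then A = (D²/8)(θ − sin θ) = 1.285 m² and P = Dθ/2 = 2.865 m.
Hydraulic radius R = A/P = 1.285/2.865 = 0.4484 m.
From Manning's equation, S = [nQ / (1 A R^(2/3))]² = [0.012 × 5.61 / (1 × 1.285 × 0.4484^(2/3))]² = 0.008.

S = 0.008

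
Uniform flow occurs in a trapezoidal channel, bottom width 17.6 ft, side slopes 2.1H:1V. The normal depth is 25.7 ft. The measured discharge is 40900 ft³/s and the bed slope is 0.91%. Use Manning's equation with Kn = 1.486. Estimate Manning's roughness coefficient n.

With bottom width b = 17.6 ft and side slope z = 2.1: A = (b + zy)y = (17.6 + 2.1×25.7)×25.7 = 1839 ft²; P = b + 2y√(1+z²) = 17.6 + 2×25.7×2.326 = 137.2 ft.
Hydraulic radius R = A/P = 1839/137.2 = 13.41 ft.
Rearranging Manning's equation: n = (1.486/Q) A R^(2/3) S^(1/2) = (1.486/40900) × 1839 × 13.41^(2/3) × √0.0091 = 0.036.

n = 0.036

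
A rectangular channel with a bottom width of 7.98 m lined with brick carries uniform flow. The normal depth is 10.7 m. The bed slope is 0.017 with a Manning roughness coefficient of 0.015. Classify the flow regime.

Flow area A = b·y = 7.98 × 10.7 = 85.39 m². Wetted perimeter P = b + 2y = 7.98 + 2×10.7 = 29.38 m.
Hydraulic radius R = A/P = 85.39/29.38 = 2.906 m.
V = (1/n) R^(2/3) √S = (1/0.015) × 2.906^(2/3) × √0.017 = 17.7 m/s. Hydraulic depth D_h = A/T = 85.39/7.98 = 10.7 m.
Froude number Fr = V/√(g·D_h) = 17.7/√(9.81×10.7) = 1.73, which is greater than 1, so the flow is supercritical.

supercritical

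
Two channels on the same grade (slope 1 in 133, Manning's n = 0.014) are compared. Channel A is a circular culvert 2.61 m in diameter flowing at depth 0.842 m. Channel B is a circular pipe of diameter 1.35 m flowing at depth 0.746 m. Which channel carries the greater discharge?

channel A

Channel A: For a circular section of diameter D = 2.61 m at depth y = 0.842 m, the central angle is θ = 2 arccos(1 − 2y/D) = 2.416 rad. Then A = (D²/8)(θ − sin θ) = 1.493 m² and P = Dθ/2 = 3.153 m. Hydraulic radius R = A/P = 1.493/3.153 = 0.4733 m. Q_A = (1/0.014)·1.493·0.4733^(2/3)·√0.007519 = 5.615 m³/s.
Channel B: For a circular section of diameter D = 1.35 m at depth y = 0.746 m, the central angle is θ = 2 arccos(1 − 2y/D) = 3.352 rad. Then A = (D²/8)(θ − sin θ) = 0.8114 m² and P = Dθ/2 = 2.263 m. Hydraulic radius R = A/P = 0.8114/2.263 = 0.3586 m. Q_B = (1/0.014)·0.8114·0.3586^(2/3)·√0.007519 = 2.536 m³/s.
Q_A = 5.615 m³/s vs Q_B = 2.536 m³/s, so channel A carries more.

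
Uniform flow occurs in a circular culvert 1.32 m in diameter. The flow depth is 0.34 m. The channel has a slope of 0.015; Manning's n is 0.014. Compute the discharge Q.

Q = 0.831 m³/s

For a circular section of diameter D = 1.32 m at depth y = 0.34 m, the central angle is θ = 2 arccos(1 − 2y/D) = 2.129 rad. Then A = (D²/8)(θ − sin θ) = 0.279 m² and P = Dθ/2 = 1.405 m.
Hydraulic radius R = A/P = 0.279/1.405 = 0.1986 m.
Manning's equation: Q = (1/n) A R^(2/3) S^(1/2) = (1/0.014) × 0.279 × 0.1986^(2/3) × 0.015^(1/2) = 0.831 m³/s.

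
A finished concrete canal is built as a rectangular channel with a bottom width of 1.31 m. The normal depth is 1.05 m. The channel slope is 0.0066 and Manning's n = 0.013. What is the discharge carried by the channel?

Q = 4.69 m³/s

Flow area A = b·y = 1.31 × 1.05 = 1.376 m². Wetted perimeter P = b + 2y = 1.31 + 2×1.05 = 3.41 m.
Hydraulic radius R = A/P = 1.376/3.41 = 0.4034 m.
Manning's equation: Q = (1/n) A R^(2/3) S^(1/2) = (1/0.013) × 1.376 × 0.4034^(2/3) × 0.0066^(1/2) = 4.69 m³/s.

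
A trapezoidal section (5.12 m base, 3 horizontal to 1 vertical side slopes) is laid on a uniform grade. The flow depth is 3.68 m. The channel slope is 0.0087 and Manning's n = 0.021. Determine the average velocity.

V = 7.27 m/s

With bottom width b = 5.12 m and side slope z = 3: A = (b + zy)y = (5.12 + 3×3.68)×3.68 = 59.47 m²; P = b + 2y√(1+z²) = 5.12 + 2×3.68×3.162 = 28.39 m.
Hydraulic radius R = A/P = 59.47/28.39 = 2.094 m.
From Manning's equation, V = (1/n) R^(2/3) S^(1/2) = (1/0.021) × 2.094^(2/3) × 0.0087^(1/2) = 7.27 m/s.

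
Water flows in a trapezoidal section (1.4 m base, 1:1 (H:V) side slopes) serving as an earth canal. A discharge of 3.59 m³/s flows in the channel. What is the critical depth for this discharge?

y_c = 0.73 m

At critical depth, Q² T / (g A³) = 1, i.e. A³/T = Q²/g = 3.59²/9.81 = 1.314.
Try y = 0.579 m: A³/T = 0.5881 — short.
Try y = 0.73 m: A³/T = 1.314 — matches.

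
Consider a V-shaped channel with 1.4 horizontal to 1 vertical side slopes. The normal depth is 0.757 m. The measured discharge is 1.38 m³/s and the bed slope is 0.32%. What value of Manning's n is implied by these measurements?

For a triangular section with side slope z = 1.4: A = zy² = 1.4×0.757² = 0.8023 m²; P = 2y√(1+z²) = 2×0.757×1.72 = 2.605 m.
Hydraulic radius R = A/P = 0.8023/2.605 = 0.308 m.
Rearranging Manning's equation: n = (1/Q) A R^(2/3) S^(1/2) = (1/1.38) × 0.8023 × 0.308^(2/3) × √0.0032 = 0.015.

n = 0.015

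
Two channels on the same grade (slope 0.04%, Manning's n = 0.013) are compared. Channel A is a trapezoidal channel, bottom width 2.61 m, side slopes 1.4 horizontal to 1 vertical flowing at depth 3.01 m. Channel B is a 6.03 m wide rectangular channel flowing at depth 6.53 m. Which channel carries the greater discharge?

channel B

Channel A: With bottom width b = 2.61 m and side slope z = 1.4: A = (b + zy)y = (2.61 + 1.4×3.01)×3.01 = 20.54 m²; P = b + 2y√(1+z²) = 2.61 + 2×3.01×1.72 = 12.97 m. Hydraulic radius R = A/P = 20.54/12.97 = 1.584 m. Q_A = (1/0.013)·20.54·1.584^(2/3)·√0.0004 = 42.94 m³/s.
Channel B: Flow area A = b·y = 6.03 × 6.53 = 39.38 m². Wetted perimeter P = b + 2y = 6.03 + 2×6.53 = 19.09 m. Hydraulic radius R = A/P = 39.38/19.09 = 2.063 m. Q_B = (1/0.013)·39.38·2.063^(2/3)·√0.0004 = 98.16 m³/s.
Q_A = 42.94 m³/s vs Q_B = 98.16 m³/s, so channel B carries more.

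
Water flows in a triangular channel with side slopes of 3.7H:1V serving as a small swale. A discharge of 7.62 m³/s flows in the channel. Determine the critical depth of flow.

y_c = 0.971 m

At critical depth, Q² T / (g A³) = 1, i.e. A³/T = Q²/g = 7.62²/9.81 = 5.919.
At y = 1.1 m: A³/T = 11.02 — over.
At y = 0.802 m: A³/T = 2.271 — short.
At y = 0.971 m: A³/T = 5.908 — ≈ 5.919.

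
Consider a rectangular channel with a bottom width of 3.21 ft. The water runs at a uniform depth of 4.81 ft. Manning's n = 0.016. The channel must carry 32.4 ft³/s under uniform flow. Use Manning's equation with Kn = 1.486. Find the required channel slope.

S = 0.000399

Flow area A = b·y = 3.21 × 4.81 = 15.44 ft². Wetted perimeter P = b + 2y = 3.21 + 2×4.81 = 12.83 ft.
Hydraulic radius R = A/P = 15.44/12.83 = 1.203 ft.
From Manning's equation, S = [nQ / (1.486 A R^(2/3))]² = [0.016 × 32.4 / (1.486 × 15.44 × 1.203^(2/3))]² = 0.000399.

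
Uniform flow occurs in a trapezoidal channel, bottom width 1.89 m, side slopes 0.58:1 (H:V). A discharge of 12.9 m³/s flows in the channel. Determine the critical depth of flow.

y_c = 1.44 m

At critical depth, Q² T / (g A³) = 1, i.e. A³/T = Q²/g = 12.9²/9.81 = 16.96.
Try y = 1.62 m: A³/T = 25.55 — high.
Try y = 1.12 m: A³/T = 7.216 — low.
Try y = 1.44 m: A³/T = 16.97 — close enough.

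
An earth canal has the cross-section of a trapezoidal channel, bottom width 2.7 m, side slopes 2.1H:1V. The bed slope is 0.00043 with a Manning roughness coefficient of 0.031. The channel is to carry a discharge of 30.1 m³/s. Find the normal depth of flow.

Manning's equation rearranged: A R^(2/3) = nQ / (1·√S) = 0.031 × 30.1 / (√0.00043) = 45.
Trying y = 3.71 m: A R^(2/3) = 60.75 — over.
Trying y = 2.69 m: A R^(2/3) = 29.12 — short.
Trying y = 3.26 m: A R^(2/3) = 45.05 — close enough.

y_n = 3.26 m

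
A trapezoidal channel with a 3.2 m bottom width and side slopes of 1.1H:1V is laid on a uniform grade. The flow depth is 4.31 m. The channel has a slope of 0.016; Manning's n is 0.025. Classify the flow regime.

With bottom width b = 3.2 m and side slope z = 1.1: A = (b + zy)y = (3.2 + 1.1×4.31)×4.31 = 34.23 m²; P = b + 2y√(1+z²) = 3.2 + 2×4.31×1.487 = 16.01 m.
Hydraulic radius R = A/P = 34.23/16.01 = 2.137 m.
V = (1/n) R^(2/3) √S = (1/0.025) × 2.137^(2/3) × √0.016 = 8.395 m/s. Hydraulic depth D_h = A/T = 34.23/12.68 = 2.699 m.
Froude number Fr = V/√(g·D_h) = 8.395/√(9.81×2.699) = 1.63, which is greater than 1, so the flow is supercritical.

supercritical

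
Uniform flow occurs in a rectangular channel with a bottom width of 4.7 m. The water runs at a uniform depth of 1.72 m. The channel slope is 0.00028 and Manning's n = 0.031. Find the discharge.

Flow area A = b·y = 4.7 × 1.72 = 8.084 m². Wetted perimeter P = b + 2y = 4.7 + 2×1.72 = 8.14 m.
Hydraulic radius R = A/P = 8.084/8.14 = 0.9931 m.
Manning's equation: Q = (1/n) A R^(2/3) S^(1/2) = (1/0.031) × 8.084 × 0.9931^(2/3) × 0.00028^(1/2) = 4.34 m³/s.

Q = 4.34 m³/s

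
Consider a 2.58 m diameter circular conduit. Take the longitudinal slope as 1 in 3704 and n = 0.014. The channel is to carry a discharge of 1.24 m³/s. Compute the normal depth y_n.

y_n = 0.917 m

Manning's equation rearranged: A R^(2/3) = nQ / (1·√S) = 0.014 × 1.24 / (√0.00027) = 1.057.
At y = 1.13 m: A R^(2/3) = 1.549 — too large.
At y = 0.815 m: A R^(2/3) = 0.8443 — too small.
At y = 0.917 m: A R^(2/3) = 1.056 — matches.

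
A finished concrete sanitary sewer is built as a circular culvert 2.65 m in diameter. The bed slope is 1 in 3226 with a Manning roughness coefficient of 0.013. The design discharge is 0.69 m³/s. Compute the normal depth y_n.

y_n = 0.624 m

Manning's equation rearranged: A R^(2/3) = nQ / (1·√S) = 0.013 × 0.69 / (√0.00031) = 0.5095.
Trying y = 0.533 m: A R^(2/3) = 0.3713 — low.
Trying y = 0.624 m: A R^(2/3) = 0.5097 — close enough.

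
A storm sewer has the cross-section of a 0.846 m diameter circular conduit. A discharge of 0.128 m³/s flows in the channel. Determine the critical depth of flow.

At critical depth, Q² T / (g A³) = 1, i.e. A³/T = Q²/g = 0.128²/9.81 = 0.00167.
Trying y = 0.151 m: A³/T = 0.0004848 — low.
Trying y = 0.241 m: A³/T = 0.00301 — high.
Trying y = 0.207 m: A³/T = 0.001666 — matches.

y_c = 0.207 m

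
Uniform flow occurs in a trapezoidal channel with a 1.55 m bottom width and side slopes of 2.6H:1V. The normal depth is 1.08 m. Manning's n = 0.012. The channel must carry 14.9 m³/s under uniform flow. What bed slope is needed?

With bottom width b = 1.55 m and side slope z = 2.6: A = (b + zy)y = (1.55 + 2.6×1.08)×1.08 = 4.707 m²; P = b + 2y√(1+z²) = 1.55 + 2×1.08×2.786 = 7.567 m.
Hydraulic radius R = A/P = 4.707/7.567 = 0.622 m.
From Manning's equation, S = [nQ / (1 A R^(2/3))]² = [0.012 × 14.9 / (1 × 4.707 × 0.622^(2/3))]² = 0.00272.

S = 0.00272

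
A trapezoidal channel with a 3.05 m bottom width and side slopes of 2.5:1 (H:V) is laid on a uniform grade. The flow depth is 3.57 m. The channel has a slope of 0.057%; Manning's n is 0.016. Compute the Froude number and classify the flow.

With bottom width b = 3.05 m and side slope z = 2.5: A = (b + zy)y = (3.05 + 2.5×3.57)×3.57 = 42.75 m²; P = b + 2y√(1+z²) = 3.05 + 2×3.57×2.693 = 22.28 m.
Hydraulic radius R = A/P = 42.75/22.28 = 1.919 m.
V = (1/n) R^(2/3) √S = (1/0.016) × 1.919^(2/3) × √0.00057 = 2.304 m/s. Hydraulic depth D_h = A/T = 42.75/20.9 = 2.045 m.
Froude number Fr = V/√(g·D_h) = 2.304/√(9.81×2.045) = 0.514, which is less than 1, so the flow is subcritical.

subcritical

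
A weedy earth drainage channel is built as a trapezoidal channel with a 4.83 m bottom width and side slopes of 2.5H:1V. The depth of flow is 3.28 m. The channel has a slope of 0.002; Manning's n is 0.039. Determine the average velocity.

V = 1.76 m/s

With bottom width b = 4.83 m and side slope z = 2.5: A = (b + zy)y = (4.83 + 2.5×3.28)×3.28 = 42.74 m²; P = b + 2y√(1+z²) = 4.83 + 2×3.28×2.693 = 22.49 m.
Hydraulic radius R = A/P = 42.74/22.49 = 1.9 m.
From Manning's equation, V = (1/n) R^(2/3) S^(1/2) = (1/0.039) × 1.9^(2/3) × 0.002^(1/2) = 1.76 m/s.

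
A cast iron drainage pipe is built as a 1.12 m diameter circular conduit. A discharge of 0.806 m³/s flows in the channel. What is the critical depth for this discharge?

At critical depth, Q² T / (g A³) = 1, i.e. A³/T = Q²/g = 0.806²/9.81 = 0.06622.
Trying y = 0.44 m: A³/T = 0.04238 — low.
Trying y = 0.574 m: A³/T = 0.1173 — high.
Trying y = 0.494 m: A³/T = 0.06607 — close enough.

y_c = 0.494 m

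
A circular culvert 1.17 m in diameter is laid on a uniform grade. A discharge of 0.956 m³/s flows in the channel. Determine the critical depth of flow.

y_c = 0.533 m

At critical depth, Q² T / (g A³) = 1, i.e. A³/T = Q²/g = 0.956²/9.81 = 0.09316.
Try y = 0.639 m: A³/T = 0.186 — too large.
Try y = 0.411 m: A³/T = 0.03427 — too small.
Try y = 0.533 m: A³/T = 0.09302 — close enough.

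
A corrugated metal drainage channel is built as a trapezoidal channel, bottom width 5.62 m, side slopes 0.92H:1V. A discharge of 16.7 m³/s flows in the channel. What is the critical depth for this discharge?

At critical depth, Q² T / (g A³) = 1, i.e. A³/T = Q²/g = 16.7²/9.81 = 28.43.
Try y = 0.7 m: A³/T = 12.2 — low.
Try y = 1.03 m: A³/T = 41.19 — high.
Try y = 0.916 m: A³/T = 28.4 — close enough.

y_c = 0.916 m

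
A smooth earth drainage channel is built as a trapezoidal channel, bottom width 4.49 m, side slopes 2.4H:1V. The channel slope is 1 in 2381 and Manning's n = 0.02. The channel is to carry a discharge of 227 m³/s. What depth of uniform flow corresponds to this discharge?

y_n = 5.75 m

Manning's equation rearranged: A R^(2/3) = nQ / (1·√S) = 0.02 × 227 / (√0.00042) = 221.5.
Try y = 4.08 m: A R^(2/3) = 100.6 — too small.
Try y = 7.29 m: A R^(2/3) = 388.9 — too large.
Try y = 5.75 m: A R^(2/3) = 221.6 — close enough.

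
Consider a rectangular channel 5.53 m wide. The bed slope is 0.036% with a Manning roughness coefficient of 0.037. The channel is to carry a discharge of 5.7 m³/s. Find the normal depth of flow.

y_n = 1.87 m

Manning's equation rearranged: A R^(2/3) = nQ / (1·√S) = 0.037 × 5.7 / (√0.00036) = 11.12.
At y = 2.12 m: A R^(2/3) = 13.24 — high.
At y = 1.34 m: A R^(2/3) = 6.921 — low.
At y = 1.87 m: A R^(2/3) = 11.12 — close enough.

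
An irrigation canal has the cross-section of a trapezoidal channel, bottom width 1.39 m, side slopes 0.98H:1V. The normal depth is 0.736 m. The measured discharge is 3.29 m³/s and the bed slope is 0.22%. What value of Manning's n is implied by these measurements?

n = 0.013

With bottom width b = 1.39 m and side slope z = 0.98: A = (b + zy)y = (1.39 + 0.98×0.736)×0.736 = 1.554 m²; P = b + 2y√(1+z²) = 1.39 + 2×0.736×1.4 = 3.451 m.
Hydraulic radius R = A/P = 1.554/3.451 = 0.4503 m.
Rearranging Manning's equation: n = (1/Q) A R^(2/3) S^(1/2) = (1/3.29) × 1.554 × 0.4503^(2/3) × √0.0022 = 0.013.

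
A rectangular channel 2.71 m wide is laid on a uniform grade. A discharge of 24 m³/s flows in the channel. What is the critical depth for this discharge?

For a rectangular channel, critical depth y_c = (q²/g)^(1/3) where q = Q/b = 24/2.71 = 8.856 m²/s.
So y_c = (8.856²/9.81)^(1/3) = 2 m.

y_c = 2 m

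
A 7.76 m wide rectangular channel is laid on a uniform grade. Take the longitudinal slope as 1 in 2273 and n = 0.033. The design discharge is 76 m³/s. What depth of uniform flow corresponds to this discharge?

Manning's equation rearranged: A R^(2/3) = nQ / (1·√S) = 0.033 × 76 / (√0.0004399) = 119.6.
At y = 9.21 m: A R^(2/3) = 139.6 — high.
At y = 5.55 m: A R^(2/3) = 74.68 — low.
At y = 8.1 m: A R^(2/3) = 119.6 — ≈ 119.6.

y_n = 8.1 m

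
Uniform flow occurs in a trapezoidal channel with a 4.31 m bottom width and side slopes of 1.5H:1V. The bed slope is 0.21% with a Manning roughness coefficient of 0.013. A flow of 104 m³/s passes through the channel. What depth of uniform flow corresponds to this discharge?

Manning's equation rearranged: A R^(2/3) = nQ / (1·√S) = 0.013 × 104 / (√0.0021) = 29.5.
Trying y = 3.25 m: A R^(2/3) = 45.19 — over.
Trying y = 2.64 m: A R^(2/3) = 29.6 — matches.

y_n = 2.64 m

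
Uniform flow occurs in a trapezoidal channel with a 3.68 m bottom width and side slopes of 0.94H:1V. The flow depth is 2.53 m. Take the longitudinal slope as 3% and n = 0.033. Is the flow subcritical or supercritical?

With bottom width b = 3.68 m and side slope z = 0.94: A = (b + zy)y = (3.68 + 0.94×2.53)×2.53 = 15.33 m²; P = b + 2y√(1+z²) = 3.68 + 2×2.53×1.372 = 10.62 m.
Hydraulic radius R = A/P = 15.33/10.62 = 1.443 m.
V = (1/n) R^(2/3) √S = (1/0.033) × 1.443^(2/3) × √0.03 = 6.701 m/s. Hydraulic depth D_h = A/T = 15.33/8.436 = 1.817 m.
Froude number Fr = V/√(g·D_h) = 6.701/√(9.81×1.817) = 1.59, which is greater than 1, so the flow is supercritical.

supercritical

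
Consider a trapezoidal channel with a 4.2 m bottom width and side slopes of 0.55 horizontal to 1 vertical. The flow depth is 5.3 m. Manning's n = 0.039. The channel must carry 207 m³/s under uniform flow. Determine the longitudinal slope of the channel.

S = 0.015

With bottom width b = 4.2 m and side slope z = 0.55: A = (b + zy)y = (4.2 + 0.55×5.3)×5.3 = 37.71 m²; P = b + 2y√(1+z²) = 4.2 + 2×5.3×1.141 = 16.3 m.
Hydraulic radius R = A/P = 37.71/16.3 = 2.314 m.
From Manning's equation, S = [nQ / (1 A R^(2/3))]² = [0.039 × 207 / (1 × 37.71 × 2.314^(2/3))]² = 0.015.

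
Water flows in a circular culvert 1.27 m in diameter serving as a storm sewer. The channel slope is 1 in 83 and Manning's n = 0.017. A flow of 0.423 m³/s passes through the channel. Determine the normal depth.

Manning's equation rearranged: A R^(2/3) = nQ / (1·√S) = 0.017 × 0.423 / (√0.01205) = 0.06551.
Trying y = 0.212 m: A R^(2/3) = 0.03571 — short.
Trying y = 0.286 m: A R^(2/3) = 0.06557 — matches.

y_n = 0.286 m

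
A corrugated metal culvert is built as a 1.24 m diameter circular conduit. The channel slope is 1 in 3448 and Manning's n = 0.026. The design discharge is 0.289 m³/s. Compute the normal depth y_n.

Manning's equation rearranged: A R^(2/3) = nQ / (1·√S) = 0.026 × 0.289 / (√0.00029) = 0.4412.
Trying y = 0.609 m: A R^(2/3) = 0.2683 — short.
Trying y = 0.837 m: A R^(2/3) = 0.4411 — ≈ 0.4412.

y_n = 0.837 m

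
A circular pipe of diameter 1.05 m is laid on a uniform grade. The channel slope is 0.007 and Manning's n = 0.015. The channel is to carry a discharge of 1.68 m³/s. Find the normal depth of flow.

Manning's equation rearranged: A R^(2/3) = nQ / (1·√S) = 0.015 × 1.68 / (√0.007) = 0.3012.
At y = 0.828 m: A R^(2/3) = 0.342 — high.
At y = 0.551 m: A R^(2/3) = 0.1925 — low.
At y = 0.743 m: A R^(2/3) = 0.3014 — matches.

y_n = 0.743 m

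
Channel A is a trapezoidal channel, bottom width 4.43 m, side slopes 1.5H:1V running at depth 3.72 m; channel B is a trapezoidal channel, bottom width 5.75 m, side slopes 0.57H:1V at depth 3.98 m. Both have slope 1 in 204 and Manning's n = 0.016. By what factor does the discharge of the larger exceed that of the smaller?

1.15

Channel A: With bottom width b = 4.43 m and side slope z = 1.5: A = (b + zy)y = (4.43 + 1.5×3.72)×3.72 = 37.24 m²; P = b + 2y√(1+z²) = 4.43 + 2×3.72×1.803 = 17.84 m. Hydraulic radius R = A/P = 37.24/17.84 = 2.087 m. Q_A = (1/0.016)·37.24·2.087^(2/3)·√0.004902 = 266.1 m³/s.
Channel B: With bottom width b = 5.75 m and side slope z = 0.57: A = (b + zy)y = (5.75 + 0.57×3.98)×3.98 = 31.91 m²; P = b + 2y√(1+z²) = 5.75 + 2×3.98×1.151 = 14.91 m. Hydraulic radius R = A/P = 31.91/14.91 = 2.14 m. Q_B = (1/0.016)·31.91·2.14^(2/3)·√0.004902 = 231.9 m³/s.
The larger discharge is 266.1 m³/s and the smaller is 231.9 m³/s; the ratio is 1.15.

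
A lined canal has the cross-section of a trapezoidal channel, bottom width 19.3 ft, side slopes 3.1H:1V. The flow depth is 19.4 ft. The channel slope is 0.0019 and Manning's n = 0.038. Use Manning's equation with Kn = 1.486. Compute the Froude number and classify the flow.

subcritical

With bottom width b = 19.3 ft and side slope z = 3.1: A = (b + zy)y = (19.3 + 3.1×19.4)×19.4 = 1541 ft²; P = b + 2y√(1+z²) = 19.3 + 2×19.4×3.257 = 145.7 ft.
Hydraulic radius R = A/P = 1541/145.7 = 10.58 ft.
V = (1.486/n) R^(2/3) √S = (1.486/0.038) × 10.58^(2/3) × √0.0019 = 8.214 ft/s. Hydraulic depth D_h = A/T = 1541/139.6 = 11.04 ft.
Froude number Fr = V/√(g·D_h) = 8.214/√(32.2×11.04) = 0.436, which is less than 1, so the flow is subcritical.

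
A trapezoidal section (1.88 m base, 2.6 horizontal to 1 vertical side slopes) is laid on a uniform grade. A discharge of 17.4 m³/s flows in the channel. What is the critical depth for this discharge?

y_c = 1.24 m

At critical depth, Q² T / (g A³) = 1, i.e. A³/T = Q²/g = 17.4²/9.81 = 30.86.
Try y = 0.99 m: A³/T = 12.2 — short.
Try y = 1.24 m: A³/T = 30.44 — close enough.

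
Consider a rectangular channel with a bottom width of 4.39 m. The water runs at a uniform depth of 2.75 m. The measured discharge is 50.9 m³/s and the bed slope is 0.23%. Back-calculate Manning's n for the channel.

n = 0.013

Flow area A = b·y = 4.39 × 2.75 = 12.07 m². Wetted perimeter P = b + 2y = 4.39 + 2×2.75 = 9.89 m.
Hydraulic radius R = A/P = 12.07/9.89 = 1.221 m.
Rearranging Manning's equation: n = (1/Q) A R^(2/3) S^(1/2) = (1/50.9) × 12.07 × 1.221^(2/3) × √0.0023 = 0.013.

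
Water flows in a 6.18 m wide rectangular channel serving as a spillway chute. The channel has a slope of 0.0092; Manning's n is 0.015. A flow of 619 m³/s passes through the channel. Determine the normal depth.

y_n = 8.99 m

Manning's equation rearranged: A R^(2/3) = nQ / (1·√S) = 0.015 × 619 / (√0.0092) = 96.8.
Trying y = 10.9 m: A R^(2/3) = 121 — over.
Trying y = 6.66 m: A R^(2/3) = 67.72 — short.
Trying y = 8.99 m: A R^(2/3) = 96.79 — ≈ 96.8.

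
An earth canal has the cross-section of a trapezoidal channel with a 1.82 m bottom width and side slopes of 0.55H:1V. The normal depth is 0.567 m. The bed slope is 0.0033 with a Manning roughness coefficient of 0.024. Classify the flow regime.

subcritical

With bottom width b = 1.82 m and side slope z = 0.55: A = (b + zy)y = (1.82 + 0.55×0.567)×0.567 = 1.209 m²; P = b + 2y√(1+z²) = 1.82 + 2×0.567×1.141 = 3.114 m.
Hydraulic radius R = A/P = 1.209/3.114 = 0.3881 m.
V = (1/n) R^(2/3) √S = (1/0.024) × 0.3881^(2/3) × √0.0033 = 1.274 m/s. Hydraulic depth D_h = A/T = 1.209/2.444 = 0.4946 m.
Froude number Fr = V/√(g·D_h) = 1.274/√(9.81×0.4946) = 0.578, which is less than 1, so the flow is subcritical.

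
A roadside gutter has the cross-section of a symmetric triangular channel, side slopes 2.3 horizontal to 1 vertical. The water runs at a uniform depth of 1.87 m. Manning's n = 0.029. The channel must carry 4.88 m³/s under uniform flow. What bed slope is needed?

For a triangular section with side slope z = 2.3: A = zy² = 2.3×1.87² = 8.043 m²; P = 2y√(1+z²) = 2×1.87×2.508 = 9.38 m.
Hydraulic radius R = A/P = 8.043/9.38 = 0.8575 m.
From Manning's equation, S = [nQ / (1 A R^(2/3))]² = [0.029 × 4.88 / (1 × 8.043 × 0.8575^(2/3))]² = 0.00038.

S = 0.00038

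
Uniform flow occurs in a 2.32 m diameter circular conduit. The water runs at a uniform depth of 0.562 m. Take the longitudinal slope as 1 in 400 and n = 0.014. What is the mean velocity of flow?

For a circular section of diameter D = 2.32 m at depth y = 0.562 m, the central angle is θ = 2 arccos(1 − 2y/D) = 2.058 rad. Then A = (D²/8)(θ − sin θ) = 0.7905 m² and P = Dθ/2 = 2.388 m.
Hydraulic radius R = A/P = 0.7905/2.388 = 0.3311 m.
From Manning's equation, V = (1/n) R^(2/3) S^(1/2) = (1/0.014) × 0.3311^(2/3) × 0.0025^(1/2) = 1.71 m/s.

V = 1.71 m/s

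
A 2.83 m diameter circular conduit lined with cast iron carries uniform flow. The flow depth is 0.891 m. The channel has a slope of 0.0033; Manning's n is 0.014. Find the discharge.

Q = 4.4 m³/s

For a circular section of diameter D = 2.83 m at depth y = 0.891 m, the central angle is θ = 2 arccos(1 − 2y/D) = 2.383 rad. Then A = (D²/8)(θ − sin θ) = 1.697 m² and P = Dθ/2 = 3.372 m.
Hydraulic radius R = A/P = 1.697/3.372 = 0.5032 m.
Manning's equation: Q = (1/n) A R^(2/3) S^(1/2) = (1/0.014) × 1.697 × 0.5032^(2/3) × 0.0033^(1/2) = 4.4 m³/s.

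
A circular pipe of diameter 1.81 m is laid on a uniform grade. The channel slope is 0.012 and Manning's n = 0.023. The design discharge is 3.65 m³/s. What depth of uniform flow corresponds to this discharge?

y_n = 0.911 m

Manning's equation rearranged: A R^(2/3) = nQ / (1·√S) = 0.023 × 3.65 / (√0.012) = 0.7664.
Trying y = 1.03 m: A R^(2/3) = 0.9381 — too large.
Trying y = 0.794 m: A R^(2/3) = 0.6038 — too small.
Trying y = 0.911 m: A R^(2/3) = 0.7668 — ≈ 0.7664.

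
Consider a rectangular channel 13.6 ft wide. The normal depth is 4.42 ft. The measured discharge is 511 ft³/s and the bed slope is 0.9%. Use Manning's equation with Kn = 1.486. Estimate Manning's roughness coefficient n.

n = 0.032

Flow area A = b·y = 13.6 × 4.42 = 60.11 ft². Wetted perimeter P = b + 2y = 13.6 + 2×4.42 = 22.44 ft.
Hydraulic radius R = A/P = 60.11/22.44 = 2.679 ft.
Rearranging Manning's equation: n = (1.486/Q) A R^(2/3) S^(1/2) = (1.486/511) × 60.11 × 2.679^(2/3) × √0.009 = 0.032.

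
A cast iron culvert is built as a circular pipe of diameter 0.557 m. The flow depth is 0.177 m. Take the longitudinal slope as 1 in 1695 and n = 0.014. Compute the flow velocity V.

V = 0.373 m/s

For a circular section of diameter D = 0.557 m at depth y = 0.177 m, the central angle is θ = 2 arccos(1 − 2y/D) = 2.396 rad. Then A = (D²/8)(θ − sin θ) = 0.06658 m² and P = Dθ/2 = 0.6671 m.
Hydraulic radius R = A/P = 0.06658/0.6671 = 0.09979 m.
From Manning's equation, V = (1/n) R^(2/3) S^(1/2) = (1/0.014) × 0.09979^(2/3) × 0.00059^(1/2) = 0.373 m/s.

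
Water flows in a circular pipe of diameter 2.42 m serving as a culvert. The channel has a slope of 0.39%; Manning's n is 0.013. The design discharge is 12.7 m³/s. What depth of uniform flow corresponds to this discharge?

y_n = 1.64 m

Manning's equation rearranged: A R^(2/3) = nQ / (1·√S) = 0.013 × 12.7 / (√0.0039) = 2.644.
At y = 1.15 m: A R^(2/3) = 1.508 — too small.
At y = 1.9 m: A R^(2/3) = 3.156 — too large.
At y = 1.64 m: A R^(2/3) = 2.638 — matches.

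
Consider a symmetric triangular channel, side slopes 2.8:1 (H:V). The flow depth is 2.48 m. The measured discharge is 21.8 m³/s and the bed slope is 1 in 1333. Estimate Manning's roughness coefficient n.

n = 0.024

For a triangular section with side slope z = 2.8: A = zy² = 2.8×2.48² = 17.22 m²; P = 2y√(1+z²) = 2×2.48×2.973 = 14.75 m.
Hydraulic radius R = A/P = 17.22/14.75 = 1.168 m.
Rearranging Manning's equation: n = (1/Q) A R^(2/3) S^(1/2) = (1/21.8) × 17.22 × 1.168^(2/3) × √0.0007502 = 0.024.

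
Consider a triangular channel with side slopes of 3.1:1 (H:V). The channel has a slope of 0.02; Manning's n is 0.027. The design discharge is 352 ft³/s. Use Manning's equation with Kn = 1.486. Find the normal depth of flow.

Manning's equation rearranged: A R^(2/3) = nQ / (1.486·√S) = 0.027 × 352 / (1.486 × √0.02) = 45.22.
Try y = 3.74 ft: A R^(2/3) = 63.68 — high.
Try y = 3.29 ft: A R^(2/3) = 45.24 — close enough.

y_n = 3.29 ft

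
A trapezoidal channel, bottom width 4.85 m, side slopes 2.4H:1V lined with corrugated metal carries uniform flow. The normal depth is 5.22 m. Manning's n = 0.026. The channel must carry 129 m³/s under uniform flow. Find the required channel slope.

With bottom width b = 4.85 m and side slope z = 2.4: A = (b + zy)y = (4.85 + 2.4×5.22)×5.22 = 90.71 m²; P = b + 2y√(1+z²) = 4.85 + 2×5.22×2.6 = 31.99 m.
Hydraulic radius R = A/P = 90.71/31.99 = 2.835 m.
From Manning's equation, S = [nQ / (1 A R^(2/3))]² = [0.026 × 129 / (1 × 90.71 × 2.835^(2/3))]² = 0.000341.

S = 0.000341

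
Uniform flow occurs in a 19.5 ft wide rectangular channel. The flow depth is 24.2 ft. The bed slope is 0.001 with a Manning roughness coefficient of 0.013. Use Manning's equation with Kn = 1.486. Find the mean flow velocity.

V = 13.2 ft/s

Flow area A = b·y = 19.5 × 24.2 = 471.9 ft². Wetted perimeter P = b + 2y = 19.5 + 2×24.2 = 67.9 ft.
Hydraulic radius R = A/P = 471.9/67.9 = 6.95 ft.
From Manning's equation, V = (1.486/n) R^(2/3) S^(1/2) = (1.486/0.013) × 6.95^(2/3) × 0.001^(1/2) = 13.2 ft/s.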